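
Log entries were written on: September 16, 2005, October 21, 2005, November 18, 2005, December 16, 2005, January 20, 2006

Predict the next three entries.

February 17, 2006; March 17, 2006; April 21, 2006

All dates are Fridays, 35, 28, 28, 35 days apart.
Specifically, the 3rd Friday of each month.
3rd Friday of February 2006: February 17, 2006.
3rd Friday of March 2006: March 17, 2006.
3rd Friday of April 2006: April 21, 2006.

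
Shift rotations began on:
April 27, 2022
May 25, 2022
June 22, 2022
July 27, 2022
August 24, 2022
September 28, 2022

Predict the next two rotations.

October 26, 2022; November 23, 2022

All dates are Wednesdays, 28, 28, 35, 28, 35 days apart.
Specifically, the 4th Wednesday of each month.
4th Wednesday of October 2022: October 26, 2022.
4th Wednesday of November 2022: November 23, 2022.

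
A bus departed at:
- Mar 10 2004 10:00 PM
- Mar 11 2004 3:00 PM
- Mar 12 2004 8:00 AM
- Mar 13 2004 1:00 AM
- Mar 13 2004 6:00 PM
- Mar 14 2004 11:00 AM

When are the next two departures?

Mar 15 2004 4:00 AM, Mar 15 2004 9:00 PM

Spacing: 17, 17, 17, 17, 17 h — constant 17 h.
Mar 14 2004 11:00 AM + 17 h = Mar 15 2004 4:00 AM.
Mar 15 2004 4:00 AM + 17 h = Mar 15 2004 9:00 PM.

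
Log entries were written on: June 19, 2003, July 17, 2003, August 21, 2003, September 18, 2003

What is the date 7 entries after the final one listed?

April 15, 2004

These are Thursdays at 28- or 35-day spacing (28, 35, 28).
The pattern: 3rd Thursday of the month.
3rd Thursday of October 2003: October 16, 2003.
3rd Thursday of November 2003: November 20, 2003.
December 2003 — 3rd Thursday is December 18, 2003.
January 2004 — 3rd Thursday is January 15, 2004.
February 2004 — 3rd Thursday is February 19, 2004.
3rd Thursday of March 2004: March 18, 2004.
3rd Thursday of April 2004: April 15, 2004.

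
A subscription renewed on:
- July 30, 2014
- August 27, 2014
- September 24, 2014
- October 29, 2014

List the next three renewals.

Every date is a Wednesday; gaps 28, 28, 35 days.
Each is the last Wednesday of its month (at least one falls on the 29th or later, ruling out '4th Wednesday').
Last Wednesday of November 2014: November 26, 2014.
Last Wednesday of December 2014: December 31, 2014.
Last Wednesday of January 2015: January 28, 2015.

November 26, 2014; December 31, 2014; January 28, 2015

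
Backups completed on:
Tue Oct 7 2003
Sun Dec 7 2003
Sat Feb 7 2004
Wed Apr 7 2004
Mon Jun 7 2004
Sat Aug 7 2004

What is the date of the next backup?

The day-of-month is always 7 (61, 62, 60, 61, 61 days between events).
So this recurs on the 7th of every 2 months.
Next: October 2004 → Thu Oct 7 2004.

Thu Oct 7 2004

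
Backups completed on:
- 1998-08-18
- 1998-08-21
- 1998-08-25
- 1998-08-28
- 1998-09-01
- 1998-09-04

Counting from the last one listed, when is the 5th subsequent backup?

The gap pattern 3, 4, 3, 4, 3 repeats every 2 events.
These are the Tuesdays and Fridays of each week.
Next Tuesday: 1998-09-08.
The following Friday is 1998-09-11.
Next Tuesday: 1998-09-15.
Next Friday: 1998-09-18.
The following Tuesday is 1998-09-22.

1998-09-22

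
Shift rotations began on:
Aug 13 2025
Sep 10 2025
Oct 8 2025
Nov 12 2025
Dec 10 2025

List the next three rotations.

Gaps: 28, 28, 35, 28 days — a mix of 28 and 35. Every date is a Wednesday.
Each is the 2nd Wednesday of its month.
January 2026 — 2nd Wednesday is Jan 14 2026.
2nd Wednesday of February 2026: Feb 11 2026.
March 2026 — 2nd Wednesday is Mar 11 2026.

Jan 14 2026, Feb 11 2026, Mar 11 2026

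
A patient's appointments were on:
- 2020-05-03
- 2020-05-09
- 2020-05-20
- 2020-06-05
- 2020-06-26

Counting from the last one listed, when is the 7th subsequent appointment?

2021-04-09

The spacing grows by 5 each time: 6, 11, 16, 21 days.
Next gap: 26 days. 2020-06-26 + 26 days = 2020-07-22.
Next gap: 31 days. 2020-07-22 + 31 days = 2020-08-22.
Next gap: 36 days. 2020-08-22 + 36 days = 2020-09-27.
Next gap: 41 days. 2020-09-27 + 41 days = 2020-11-07.
Next gap: 46 days. 2020-11-07 + 46 days = 2020-12-23.
Next gap: 51 days. 2020-12-23 + 51 days = 2021-02-12.
Next gap: 56 days. 2021-02-12 + 56 days = 2021-04-09.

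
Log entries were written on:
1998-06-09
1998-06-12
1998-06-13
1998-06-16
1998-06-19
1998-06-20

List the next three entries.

1998-06-23, 1998-06-26, 1998-06-27

Gaps: 3, 1, 3, 3, 1 days — not constant, but cyclic with period 3.
The events fall on every Tuesday, Friday and Saturday.
The following Tuesday is 1998-06-23.
Next Friday: 1998-06-26.
Next Saturday: 1998-06-27.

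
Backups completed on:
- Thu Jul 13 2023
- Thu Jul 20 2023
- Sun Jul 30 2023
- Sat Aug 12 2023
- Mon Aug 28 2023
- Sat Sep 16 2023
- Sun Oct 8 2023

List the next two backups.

Gaps: 7, 10, 13, 16, 19, 22 days — each gap is 3 larger than the previous one.
Next gap: 25 days. Sun Oct 8 2023 + 25 days = Thu Nov 2 2023.
Next gap: 28 days. Thu Nov 2 2023 + 28 days = Thu Nov 30 2023.

Thu Nov 2 2023, Thu Nov 30 2023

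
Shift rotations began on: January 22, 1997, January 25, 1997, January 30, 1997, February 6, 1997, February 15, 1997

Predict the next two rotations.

February 26, 1997; March 11, 1997

Gaps: 3, 5, 7, 9 days — each gap is 2 larger than the previous one.
Next gap: 11 days. February 15, 1997 + 11 days = February 26, 1997.
Next gap: 13 days. February 26, 1997 + 13 days = March 11, 1997.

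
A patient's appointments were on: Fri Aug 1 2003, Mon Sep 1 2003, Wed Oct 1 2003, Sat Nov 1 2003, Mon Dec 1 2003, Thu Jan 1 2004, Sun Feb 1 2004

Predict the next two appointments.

Gaps: 31, 30, 31, 30, 31, 31 days — not constant. Every event is on the 1st of the month.
Pattern: the 1st of each month.
March 2004: Mon Mar 1 2004.
April 2004: Thu Apr 1 2004.

Mon Mar 1 2004, Thu Apr 1 2004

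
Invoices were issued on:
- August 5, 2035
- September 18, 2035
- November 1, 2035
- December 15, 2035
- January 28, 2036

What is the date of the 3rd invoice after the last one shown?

Gaps between consecutive events: 44, 44, 44, 44 days — a constant 44-day interval.
January 28, 2036 + 44 days = March 12, 2036.
March 12, 2036 + 44 days = April 25, 2036.
April 25, 2036 + 44 days = June 8, 2036.

June 8, 2036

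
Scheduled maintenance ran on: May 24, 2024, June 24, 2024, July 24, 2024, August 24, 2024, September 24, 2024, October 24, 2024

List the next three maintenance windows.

The day-of-month is always 24 (31, 30, 31, 31, 30 days between events).
So this recurs on the 24th of each month.
Next: November 2024 → November 24, 2024.
Next: December 2024 → December 24, 2024.
January 2025: January 24, 2025.

November 24, 2024; December 24, 2024; January 24, 2025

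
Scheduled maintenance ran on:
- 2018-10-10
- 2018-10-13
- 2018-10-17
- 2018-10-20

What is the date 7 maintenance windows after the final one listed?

2018-11-14

The gap pattern 3, 4, 3 repeats every 2 events.
These are the Wednesdays and Saturdays of each week.
Next Wednesday: 2018-10-24.
Next Saturday: 2018-10-27.
The following Wednesday is 2018-10-31.
Next Saturday: 2018-11-03.
The following Wednesday is 2018-11-07.
Next Saturday: 2018-11-10.
The following Wednesday is 2018-11-14.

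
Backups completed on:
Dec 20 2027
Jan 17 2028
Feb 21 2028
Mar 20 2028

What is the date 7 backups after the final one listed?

Oct 16 2028

These are Mondays at 28- or 35-day spacing (28, 35, 28).
The pattern: 3rd Monday of the month.
3rd Monday of April 2028: Apr 17 2028.
3rd Monday of May 2028: May 15 2028.
3rd Monday of June 2028: Jun 19 2028.
July 2028 — 3rd Monday is Jul 17 2028.
August 2028 — 3rd Monday is Aug 21 2028.
September 2028 — 3rd Monday is Sep 18 2028.
3rd Monday of October 2028: Oct 16 2028.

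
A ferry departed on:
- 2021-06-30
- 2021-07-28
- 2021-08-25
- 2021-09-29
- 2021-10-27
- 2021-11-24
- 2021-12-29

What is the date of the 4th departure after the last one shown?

These are Wednesdays with 28, 28, 35, 28, 28, 35-day gaps.
Each is the final Wednesday of its month — 2021-06-30 is past the 28th, so '4th Wednesday' doesn't fit.
January 2022 ends with Wednesday 2022-01-26.
Last Wednesday of February 2022: 2022-02-23.
Last Wednesday of March 2022: 2022-03-30.
April 2022 ends with Wednesday 2022-04-27.

2022-04-27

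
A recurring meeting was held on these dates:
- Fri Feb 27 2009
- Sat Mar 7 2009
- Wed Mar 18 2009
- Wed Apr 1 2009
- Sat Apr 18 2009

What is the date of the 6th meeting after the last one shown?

Wed Sep 30 2009

Gaps: 8, 11, 14, 17 days — each gap is 3 larger than the previous one.
Next gap: 20 days. Sat Apr 18 2009 + 20 days = Fri May 8 2009.
Next gap: 23 days. Fri May 8 2009 + 23 days = Sun May 31 2009.
Next gap: 26 days. Sun May 31 2009 + 26 days = Fri Jun 26 2009.
Next gap: 29 days. Fri Jun 26 2009 + 29 days = Sat Jul 25 2009.
Next gap: 32 days. Sat Jul 25 2009 + 32 days = Wed Aug 26 2009.
Next gap: 35 days. Wed Aug 26 2009 + 35 days = Wed Sep 30 2009.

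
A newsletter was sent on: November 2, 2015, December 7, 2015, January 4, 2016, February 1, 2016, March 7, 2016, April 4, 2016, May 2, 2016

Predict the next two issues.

These are Mondays at 28- or 35-day spacing (35, 28, 28, 35, 28, 28).
The pattern: 1st Monday of the month.
1st Monday of June 2016: June 6, 2016.
July 2016 — 1st Monday is July 4, 2016.

June 6, 2016; July 4, 2016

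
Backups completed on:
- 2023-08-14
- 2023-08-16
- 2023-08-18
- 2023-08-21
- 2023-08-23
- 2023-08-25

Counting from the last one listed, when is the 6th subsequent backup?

Every event lands on a Monday or Wednesday or Friday (gaps cycle 2, 2, 3, 2, 2).
So the schedule is: every Monday, Wednesday and Friday.
Next Monday: 2023-08-28.
Next Wednesday: 2023-08-30.
Next Friday: 2023-09-01.
The following Monday is 2023-09-04.
The following Wednesday is 2023-09-06.
Next Friday: 2023-09-08.

2023-09-08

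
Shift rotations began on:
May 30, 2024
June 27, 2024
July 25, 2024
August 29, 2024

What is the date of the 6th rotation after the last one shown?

These are Thursdays with 28, 28, 35-day gaps.
Each is the final Thursday of its month — May 30, 2024 is past the 28th, so '4th Thursday' doesn't fit.
Last Thursday of September 2024: September 26, 2024.
October 2024 ends with Thursday October 31, 2024.
Last Thursday of November 2024: November 28, 2024.
Last Thursday of December 2024: December 26, 2024.
Last Thursday of January 2025: January 30, 2025.
February 2025 ends with Thursday February 27, 2025.

February 27, 2025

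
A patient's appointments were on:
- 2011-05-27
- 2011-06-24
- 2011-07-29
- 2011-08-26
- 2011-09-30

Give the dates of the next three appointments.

2011-10-28, 2011-11-25, 2011-12-30

Every date is a Friday; gaps 28, 35, 28, 35 days.
Each is the last Friday of its month (at least one falls on the 29th or later, ruling out '4th Friday').
Last Friday of October 2011: 2011-10-28.
Last Friday of November 2011: 2011-11-25.
December 2011 ends with Friday 2011-12-30.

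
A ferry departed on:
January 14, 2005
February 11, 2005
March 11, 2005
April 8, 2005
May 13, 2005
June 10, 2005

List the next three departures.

All dates are Fridays, 28, 28, 28, 35, 28 days apart.
Specifically, the 2nd Friday of each month.
2nd Friday of July 2005: July 8, 2005.
August 2005 — 2nd Friday is August 12, 2005.
2nd Friday of September 2005: September 9, 2005.

July 8, 2005; August 12, 2005; September 9, 2005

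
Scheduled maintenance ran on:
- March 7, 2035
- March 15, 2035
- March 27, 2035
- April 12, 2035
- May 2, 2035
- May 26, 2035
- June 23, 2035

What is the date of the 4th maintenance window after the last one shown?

Intervals are 8, 12, 16, 20, 24, 28 days — an arithmetic progression with common difference 4.
Next gap: 32 days. June 23, 2035 + 32 days = July 25, 2035.
Next gap: 36 days. July 25, 2035 + 36 days = August 30, 2035.
Next gap: 40 days. August 30, 2035 + 40 days = October 9, 2035.
Next gap: 44 days. October 9, 2035 + 44 days = November 22, 2035.

November 22, 2035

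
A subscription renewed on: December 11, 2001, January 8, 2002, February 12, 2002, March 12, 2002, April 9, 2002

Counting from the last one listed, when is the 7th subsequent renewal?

November 12, 2002

All dates are Tuesdays, 28, 35, 28, 28 days apart.
Specifically, the 2nd Tuesday of each month.
2nd Tuesday of May 2002: May 14, 2002.
June 2002 — 2nd Tuesday is June 11, 2002.
July 2002 — 2nd Tuesday is July 9, 2002.
2nd Tuesday of August 2002: August 13, 2002.
2nd Tuesday of September 2002: September 10, 2002.
October 2002 — 2nd Tuesday is October 8, 2002.
November 2002 — 2nd Tuesday is November 12, 2002.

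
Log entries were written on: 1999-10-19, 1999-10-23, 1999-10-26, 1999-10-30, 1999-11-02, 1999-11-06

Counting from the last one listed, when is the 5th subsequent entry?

The gap pattern 4, 3, 4, 3, 4 repeats every 2 events.
These are the Tuesdays and Saturdays of each week.
The following Tuesday is 1999-11-09.
Next Saturday: 1999-11-13.
Next Tuesday: 1999-11-16.
Next Saturday: 1999-11-20.
Next Tuesday: 1999-11-23.

1999-11-23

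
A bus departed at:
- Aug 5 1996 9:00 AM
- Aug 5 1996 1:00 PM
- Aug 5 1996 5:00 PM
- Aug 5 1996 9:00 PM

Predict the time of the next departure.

Spacing: 4, 4, 4 h — constant 4 h.
Aug 5 1996 9:00 PM + 4 h = Aug 6 1996 1:00 AM.

Aug 6 1996 1:00 AM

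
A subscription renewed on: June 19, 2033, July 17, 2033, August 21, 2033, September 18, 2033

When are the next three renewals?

October 16, 2033; November 20, 2033; December 18, 2033

These are Sundays at 28- or 35-day spacing (28, 35, 28).
The pattern: 3rd Sunday of the month.
3rd Sunday of October 2033: October 16, 2033.
November 2033 — 3rd Sunday is November 20, 2033.
3rd Sunday of December 2033: December 18, 2033.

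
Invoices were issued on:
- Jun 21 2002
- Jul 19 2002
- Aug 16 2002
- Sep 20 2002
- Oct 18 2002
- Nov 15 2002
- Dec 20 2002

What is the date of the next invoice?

Jan 17 2003

These are Fridays at 28- or 35-day spacing (28, 28, 35, 28, 28, 35).
The pattern: 3rd Friday of the month.
January 2003 — 3rd Friday is Jan 17 2003.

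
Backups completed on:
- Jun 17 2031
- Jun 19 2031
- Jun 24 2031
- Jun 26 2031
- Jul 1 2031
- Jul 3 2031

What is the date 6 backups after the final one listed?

Jul 24 2031

The gap pattern 2, 5, 2, 5, 2 repeats every 2 events.
These are the Tuesdays and Thursdays of each week.
The following Tuesday is Jul 8 2031.
The following Thursday is Jul 10 2031.
The following Tuesday is Jul 15 2031.
Next Thursday: Jul 17 2031.
Next Tuesday: Jul 22 2031.
Next Thursday: Jul 24 2031.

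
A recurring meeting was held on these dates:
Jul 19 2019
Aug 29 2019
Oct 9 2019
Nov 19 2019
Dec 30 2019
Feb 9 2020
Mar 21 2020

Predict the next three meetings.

Every event comes 41 days after the last (41, 41, 41, 41, 41, 41).
Mar 21 2020 + 41 days = May 1 2020.
May 1 2020 + 41 days = Jun 11 2020.
Jun 11 2020 + 41 days = Jul 22 2020.

May 1 2020, Jun 11 2020, Jul 22 2020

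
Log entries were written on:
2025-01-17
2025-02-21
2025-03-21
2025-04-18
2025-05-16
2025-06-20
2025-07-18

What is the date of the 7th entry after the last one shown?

All dates are Fridays, 35, 28, 28, 28, 35, 28 days apart.
Specifically, the 3rd Friday of each month.
August 2025 — 3rd Friday is 2025-08-15.
September 2025 — 3rd Friday is 2025-09-19.
October 2025 — 3rd Friday is 2025-10-17.
3rd Friday of November 2025: 2025-11-21.
3rd Friday of December 2025: 2025-12-19.
January 2026 — 3rd Friday is 2026-01-16.
3rd Friday of February 2026: 2026-02-20.

2026-02-20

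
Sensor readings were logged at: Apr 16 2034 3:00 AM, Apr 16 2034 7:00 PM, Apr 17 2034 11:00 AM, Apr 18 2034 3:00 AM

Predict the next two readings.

Apr 18 2034 7:00 PM, Apr 19 2034 11:00 AM

Spacing: 16, 16, 16 h — constant 16 h.
Apr 18 2034 3:00 AM + 16 h = Apr 18 2034 7:00 PM.
Apr 18 2034 7:00 PM + 16 h = Apr 19 2034 11:00 AM.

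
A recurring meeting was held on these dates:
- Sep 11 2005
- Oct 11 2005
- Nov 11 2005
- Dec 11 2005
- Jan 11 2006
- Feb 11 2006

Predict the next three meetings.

Mar 11 2006, Apr 11 2006, May 11 2006

Each date is the 11th; the gaps (30, 31, 30, 31, 31) track the month lengths.
The rule is the 11th of each month.
March 2006: Mar 11 2006.
Next: April 2006 → Apr 11 2006.
Next: May 2006 → May 11 2006.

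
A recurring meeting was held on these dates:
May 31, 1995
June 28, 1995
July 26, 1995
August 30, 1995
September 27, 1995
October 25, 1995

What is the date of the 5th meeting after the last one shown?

March 27, 1996

All Wednesdays; the gaps (28, 28, 35, 28, 28) vary with month length.
This is the last Wednesday of each month.
November 1995 ends with Wednesday November 29, 1995.
December 1995 ends with Wednesday December 27, 1995.
January 1996 ends with Wednesday January 31, 1996.
February 1996 ends with Wednesday February 28, 1996.
Last Wednesday of March 1996: March 27, 1996.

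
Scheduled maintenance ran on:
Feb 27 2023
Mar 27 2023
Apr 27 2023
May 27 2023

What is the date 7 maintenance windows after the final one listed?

Dec 27 2023

The day-of-month is always 27 (28, 31, 30 days between events).
So this recurs on the 27th of each month.
Next: June 2023 → Jun 27 2023.
Next: July 2023 → Jul 27 2023.
Next: August 2023 → Aug 27 2023.
Next: September 2023 → Sep 27 2023.
Next: October 2023 → Oct 27 2023.
Next: November 2023 → Nov 27 2023.
December 2023: Dec 27 2023.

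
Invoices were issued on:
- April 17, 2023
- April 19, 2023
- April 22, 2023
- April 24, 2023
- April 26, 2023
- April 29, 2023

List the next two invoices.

May 1, 2023; May 3, 2023

The gap pattern 2, 3, 2, 2, 3 repeats every 3 events.
These are the Mondays, Wednesdays and Saturdays of each week.
Next Monday: May 1, 2023.
Next Wednesday: May 3, 2023.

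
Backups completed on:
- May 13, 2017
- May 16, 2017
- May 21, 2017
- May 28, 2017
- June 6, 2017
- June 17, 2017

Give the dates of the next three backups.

Intervals are 3, 5, 7, 9, 11 days — an arithmetic progression with common difference 2.
Next gap: 13 days. June 17, 2017 + 13 days = June 30, 2017.
Next gap: 15 days. June 30, 2017 + 15 days = July 15, 2017.
Next gap: 17 days. July 15, 2017 + 17 days = August 1, 2017.

June 30, 2017; July 15, 2017; August 1, 2017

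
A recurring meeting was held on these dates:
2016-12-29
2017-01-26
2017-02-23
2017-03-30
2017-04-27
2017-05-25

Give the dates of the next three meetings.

2017-06-29, 2017-07-27, 2017-08-31

Every date is a Thursday; gaps 28, 28, 35, 28, 28 days.
Each is the last Thursday of its month (at least one falls on the 29th or later, ruling out '4th Thursday').
June 2017 ends with Thursday 2017-06-29.
July 2017 ends with Thursday 2017-07-27.
August 2017 ends with Thursday 2017-08-31.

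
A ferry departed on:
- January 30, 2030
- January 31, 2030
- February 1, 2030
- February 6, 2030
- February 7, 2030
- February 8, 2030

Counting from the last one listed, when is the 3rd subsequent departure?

February 15, 2030

Gaps: 1, 1, 5, 1, 1 days — not constant, but cyclic with period 3.
The events fall on every Wednesday, Thursday and Friday.
The following Wednesday is February 13, 2030.
Next Thursday: February 14, 2030.
The following Friday is February 15, 2030.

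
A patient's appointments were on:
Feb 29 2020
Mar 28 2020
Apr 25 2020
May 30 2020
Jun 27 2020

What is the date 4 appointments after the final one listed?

Oct 31 2020

Every date is a Saturday; gaps 28, 28, 35, 28 days.
Each is the last Saturday of its month (at least one falls on the 29th or later, ruling out '4th Saturday').
Last Saturday of July 2020: Jul 25 2020.
Last Saturday of August 2020: Aug 29 2020.
Last Saturday of September 2020: Sep 26 2020.
October 2020 ends with Saturday Oct 31 2020.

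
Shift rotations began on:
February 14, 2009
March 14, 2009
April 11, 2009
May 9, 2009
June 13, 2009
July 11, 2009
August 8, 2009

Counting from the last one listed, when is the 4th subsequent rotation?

December 12, 2009

All dates are Saturdays, 28, 28, 28, 35, 28, 28 days apart.
Specifically, the 2nd Saturday of each month.
2nd Saturday of September 2009: September 12, 2009.
2nd Saturday of October 2009: October 10, 2009.
November 2009 — 2nd Saturday is November 14, 2009.
2nd Saturday of December 2009: December 12, 2009.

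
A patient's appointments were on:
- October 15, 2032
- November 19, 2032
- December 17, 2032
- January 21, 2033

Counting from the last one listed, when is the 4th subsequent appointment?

Gaps: 35, 28, 35 days — a mix of 28 and 35. Every date is a Friday.
Each is the 3rd Friday of its month.
February 2033 — 3rd Friday is February 18, 2033.
3rd Friday of March 2033: March 18, 2033.
3rd Friday of April 2033: April 15, 2033.
3rd Friday of May 2033: May 20, 2033.

May 20, 2033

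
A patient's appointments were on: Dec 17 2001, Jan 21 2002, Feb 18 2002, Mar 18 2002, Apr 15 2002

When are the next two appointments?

May 20 2002, Jun 17 2002

All dates are Mondays, 35, 28, 28, 28 days apart.
Specifically, the 3rd Monday of each month.
May 2002 — 3rd Monday is May 20 2002.
3rd Monday of June 2002: Jun 17 2002.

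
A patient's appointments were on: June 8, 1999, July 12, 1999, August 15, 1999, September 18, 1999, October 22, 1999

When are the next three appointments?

Gaps between consecutive events: 34, 34, 34, 34 days — a constant 34-day interval.
October 22, 1999 + 34 days = November 25, 1999.
November 25, 1999 + 34 days = December 29, 1999.
December 29, 1999 + 34 days = February 1, 2000.

November 25, 1999; December 29, 1999; February 1, 2000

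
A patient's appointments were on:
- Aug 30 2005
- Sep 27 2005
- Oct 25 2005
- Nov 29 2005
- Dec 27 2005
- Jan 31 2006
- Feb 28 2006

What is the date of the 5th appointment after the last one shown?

These are Tuesdays with 28, 28, 35, 28, 35, 28-day gaps.
Each is the final Tuesday of its month — Aug 30 2005 is past the 28th, so '4th Tuesday' doesn't fit.
Last Tuesday of March 2006: Mar 28 2006.
April 2006 ends with Tuesday Apr 25 2006.
Last Tuesday of May 2006: May 30 2006.
June 2006 ends with Tuesday Jun 27 2006.
Last Tuesday of July 2006: Jul 25 2006.

Jul 25 2006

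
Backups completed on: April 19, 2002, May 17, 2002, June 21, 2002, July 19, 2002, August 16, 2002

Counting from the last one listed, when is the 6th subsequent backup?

All dates are Fridays, 28, 35, 28, 28 days apart.
Specifically, the 3rd Friday of each month.
September 2002 — 3rd Friday is September 20, 2002.
3rd Friday of October 2002: October 18, 2002.
3rd Friday of November 2002: November 15, 2002.
3rd Friday of December 2002: December 20, 2002.
January 2003 — 3rd Friday is January 17, 2003.
February 2003 — 3rd Friday is February 21, 2003.

February 21, 2003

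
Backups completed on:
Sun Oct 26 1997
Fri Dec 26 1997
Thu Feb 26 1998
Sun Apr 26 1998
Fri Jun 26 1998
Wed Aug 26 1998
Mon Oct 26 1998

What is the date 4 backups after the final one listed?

The day-of-month is always 26 (61, 62, 59, 61, 61, 61 days between events).
So this recurs on the 26th of every 2 months.
Next: December 1998 → Sat Dec 26 1998.
Next: February 1999 → Fri Feb 26 1999.
April 1999: Mon Apr 26 1999.
June 1999: Sat Jun 26 1999.

Sat Jun 26 1999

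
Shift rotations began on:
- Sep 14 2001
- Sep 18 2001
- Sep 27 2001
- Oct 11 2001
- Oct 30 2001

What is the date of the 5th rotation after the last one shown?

Intervals are 4, 9, 14, 19 days — an arithmetic progression with common difference 5.
Next gap: 24 days. Oct 30 2001 + 24 days = Nov 23 2001.
Next gap: 29 days. Nov 23 2001 + 29 days = Dec 22 2001.
Next gap: 34 days. Dec 22 2001 + 34 days = Jan 25 2002.
Next gap: 39 days. Jan 25 2002 + 39 days = Mar 5 2002.
Next gap: 44 days. Mar 5 2002 + 44 days = Apr 18 2002.

Apr 18 2002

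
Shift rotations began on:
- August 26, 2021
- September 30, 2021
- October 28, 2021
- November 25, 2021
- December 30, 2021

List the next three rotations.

All Thursdays; the gaps (35, 28, 28, 35) vary with month length.
This is the last Thursday of each month.
Last Thursday of January 2022: January 27, 2022.
Last Thursday of February 2022: February 24, 2022.
Last Thursday of March 2022: March 31, 2022.

January 27, 2022; February 24, 2022; March 31, 2022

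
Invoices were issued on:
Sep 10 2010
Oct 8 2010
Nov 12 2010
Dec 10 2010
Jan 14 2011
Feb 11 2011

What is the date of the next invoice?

Mar 11 2011

All dates are Fridays, 28, 35, 28, 35, 28 days apart.
Specifically, the 2nd Friday of each month.
2nd Friday of March 2011: Mar 11 2011.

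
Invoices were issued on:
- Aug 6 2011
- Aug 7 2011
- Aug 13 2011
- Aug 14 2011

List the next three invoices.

Aug 20 2011, Aug 21 2011, Aug 27 2011

The gap pattern 1, 6, 1 repeats every 2 events.
These are the Saturdays and Sundays of each week.
Next Saturday: Aug 20 2011.
The following Sunday is Aug 21 2011.
The following Saturday is Aug 27 2011.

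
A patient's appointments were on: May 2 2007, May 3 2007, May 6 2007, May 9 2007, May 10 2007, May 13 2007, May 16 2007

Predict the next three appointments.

The gap pattern 1, 3, 3, 1, 3, 3 repeats every 3 events.
These are the Wednesdays, Thursdays and Sundays of each week.
The following Thursday is May 17 2007.
Next Sunday: May 20 2007.
Next Wednesday: May 23 2007.

May 17 2007, May 20 2007, May 23 2007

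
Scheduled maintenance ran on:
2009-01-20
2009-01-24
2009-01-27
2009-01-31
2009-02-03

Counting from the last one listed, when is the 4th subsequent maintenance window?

The gap pattern 4, 3, 4, 3 repeats every 2 events.
These are the Tuesdays and Saturdays of each week.
Next Saturday: 2009-02-07.
Next Tuesday: 2009-02-10.
The following Saturday is 2009-02-14.
The following Tuesday is 2009-02-17.

2009-02-17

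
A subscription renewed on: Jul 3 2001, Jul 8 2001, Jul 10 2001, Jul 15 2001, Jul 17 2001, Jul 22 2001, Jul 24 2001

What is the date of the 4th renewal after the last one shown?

Aug 7 2001

Gaps: 5, 2, 5, 2, 5, 2 days — not constant, but cyclic with period 2.
The events fall on every Tuesday and Sunday.
Next Sunday: Jul 29 2001.
Next Tuesday: Jul 31 2001.
The following Sunday is Aug 5 2001.
The following Tuesday is Aug 7 2001.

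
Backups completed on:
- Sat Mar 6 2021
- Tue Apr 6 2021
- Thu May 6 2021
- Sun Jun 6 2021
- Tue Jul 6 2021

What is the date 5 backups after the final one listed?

Each date is the 6th; the gaps (31, 30, 31, 30) track the month lengths.
The rule is the 6th of each month.
August 2021: Fri Aug 6 2021.
Next: September 2021 → Mon Sep 6 2021.
Next: October 2021 → Wed Oct 6 2021.
Next: November 2021 → Sat Nov 6 2021.
December 2021: Mon Dec 6 2021.

Mon Dec 6 2021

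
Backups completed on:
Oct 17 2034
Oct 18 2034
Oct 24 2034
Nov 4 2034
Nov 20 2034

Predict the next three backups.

The spacing grows by 5 each time: 1, 6, 11, 16 days.
Next gap: 21 days. Nov 20 2034 + 21 days = Dec 11 2034.
Next gap: 26 days. Dec 11 2034 + 26 days = Jan 6 2035.
Next gap: 31 days. Jan 6 2035 + 31 days = Feb 6 2035.

Dec 11 2034, Jan 6 2035, Feb 6 2035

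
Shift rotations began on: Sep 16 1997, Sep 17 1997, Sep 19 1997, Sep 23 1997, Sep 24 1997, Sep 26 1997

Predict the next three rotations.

The gap pattern 1, 2, 4, 1, 2 repeats every 3 events.
These are the Tuesdays, Wednesdays and Fridays of each week.
Next Tuesday: Sep 30 1997.
Next Wednesday: Oct 1 1997.
Next Friday: Oct 3 1997.

Sep 30 1997, Oct 1 1997, Oct 3 1997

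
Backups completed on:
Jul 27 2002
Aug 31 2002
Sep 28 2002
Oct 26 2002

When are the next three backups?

These are Saturdays with 35, 28, 28-day gaps.
Each is the final Saturday of its month — Aug 31 2002 is past the 28th, so '4th Saturday' doesn't fit.
November 2002 ends with Saturday Nov 30 2002.
December 2002 ends with Saturday Dec 28 2002.
Last Saturday of January 2003: Jan 25 2003.

Nov 30 2002, Dec 28 2002, Jan 25 2003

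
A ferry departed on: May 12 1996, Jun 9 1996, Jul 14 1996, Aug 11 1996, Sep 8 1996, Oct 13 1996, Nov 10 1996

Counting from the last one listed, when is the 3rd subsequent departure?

Feb 9 1997

These are Sundays at 28- or 35-day spacing (28, 35, 28, 28, 35, 28).
The pattern: 2nd Sunday of the month.
2nd Sunday of December 1996: Dec 8 1996.
2nd Sunday of January 1997: Jan 12 1997.
February 1997 — 2nd Sunday is Feb 9 1997.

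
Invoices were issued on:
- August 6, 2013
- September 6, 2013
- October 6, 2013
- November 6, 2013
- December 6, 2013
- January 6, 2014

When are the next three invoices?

February 6, 2014; March 6, 2014; April 6, 2014

The day-of-month is always 6 (31, 30, 31, 30, 31 days between events).
So this recurs on the 6th of each month.
February 2014: February 6, 2014.
March 2014: March 6, 2014.
Next: April 2014 → April 6, 2014.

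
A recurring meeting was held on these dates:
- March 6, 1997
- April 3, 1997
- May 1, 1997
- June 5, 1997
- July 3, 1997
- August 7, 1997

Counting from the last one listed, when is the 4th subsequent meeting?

All dates are Thursdays, 28, 28, 35, 28, 35 days apart.
Specifically, the 1st Thursday of each month.
September 1997 — 1st Thursday is September 4, 1997.
October 1997 — 1st Thursday is October 2, 1997.
1st Thursday of November 1997: November 6, 1997.
1st Thursday of December 1997: December 4, 1997.

December 4, 1997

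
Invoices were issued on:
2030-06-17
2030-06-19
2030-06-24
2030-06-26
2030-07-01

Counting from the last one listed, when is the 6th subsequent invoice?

Every event lands on a Monday or Wednesday (gaps cycle 2, 5, 2, 5).
So the schedule is: every Monday and Wednesday.
Next Wednesday: 2030-07-03.
The following Monday is 2030-07-08.
Next Wednesday: 2030-07-10.
The following Monday is 2030-07-15.
The following Wednesday is 2030-07-17.
Next Monday: 2030-07-22.

2030-07-22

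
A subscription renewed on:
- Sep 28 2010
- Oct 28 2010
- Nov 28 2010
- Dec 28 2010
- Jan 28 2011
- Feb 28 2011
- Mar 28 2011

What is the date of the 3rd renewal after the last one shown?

The day-of-month is always 28 (30, 31, 30, 31, 31, 28 days between events).
So this recurs on the 28th of each month.
Next: April 2011 → Apr 28 2011.
Next: May 2011 → May 28 2011.
June 2011: Jun 28 2011.

Jun 28 2011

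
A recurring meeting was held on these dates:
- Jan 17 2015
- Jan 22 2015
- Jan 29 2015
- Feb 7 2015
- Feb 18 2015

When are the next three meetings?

The spacing grows by 2 each time: 5, 7, 9, 11 days.
Next gap: 13 days. Feb 18 2015 + 13 days = Mar 3 2015.
Next gap: 15 days. Mar 3 2015 + 15 days = Mar 18 2015.
Next gap: 17 days. Mar 18 2015 + 17 days = Apr 4 2015.

Mar 3 2015, Mar 18 2015, Apr 4 2015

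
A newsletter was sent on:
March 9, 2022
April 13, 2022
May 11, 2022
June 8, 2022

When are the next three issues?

These are Wednesdays at 28- or 35-day spacing (35, 28, 28).
The pattern: 2nd Wednesday of the month.
July 2022 — 2nd Wednesday is July 13, 2022.
August 2022 — 2nd Wednesday is August 10, 2022.
2nd Wednesday of September 2022: September 14, 2022.

July 13, 2022; August 10, 2022; September 14, 2022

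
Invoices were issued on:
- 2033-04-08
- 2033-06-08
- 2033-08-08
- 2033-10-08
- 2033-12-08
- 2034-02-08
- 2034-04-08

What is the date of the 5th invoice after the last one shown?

Each date is the 8th; the gaps (61, 61, 61, 61, 62, 59) track the month lengths.
The rule is the 8th of every 2 months.
June 2034: 2034-06-08.
August 2034: 2034-08-08.
Next: October 2034 → 2034-10-08.
Next: December 2034 → 2034-12-08.
Next: February 2035 → 2035-02-08.

2035-02-08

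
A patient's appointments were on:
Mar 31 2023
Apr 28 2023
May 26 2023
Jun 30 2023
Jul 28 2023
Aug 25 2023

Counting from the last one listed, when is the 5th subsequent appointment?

Jan 26 2024

All Fridays; the gaps (28, 28, 35, 28, 28) vary with month length.
This is the last Friday of each month.
Last Friday of September 2023: Sep 29 2023.
Last Friday of October 2023: Oct 27 2023.
November 2023 ends with Friday Nov 24 2023.
December 2023 ends with Friday Dec 29 2023.
January 2024 ends with Friday Jan 26 2024.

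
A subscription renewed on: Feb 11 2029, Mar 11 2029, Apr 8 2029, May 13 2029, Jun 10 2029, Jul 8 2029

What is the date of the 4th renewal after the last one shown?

Nov 11 2029

These are Sundays at 28- or 35-day spacing (28, 28, 35, 28, 28).
The pattern: 2nd Sunday of the month.
2nd Sunday of August 2029: Aug 12 2029.
September 2029 — 2nd Sunday is Sep 9 2029.
October 2029 — 2nd Sunday is Oct 14 2029.
2nd Sunday of November 2029: Nov 11 2029.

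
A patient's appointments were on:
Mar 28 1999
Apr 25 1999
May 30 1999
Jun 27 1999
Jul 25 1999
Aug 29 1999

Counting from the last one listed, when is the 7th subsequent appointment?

Mar 26 2000

These are Sundays with 28, 35, 28, 28, 35-day gaps.
Each is the final Sunday of its month — May 30 1999 is past the 28th, so '4th Sunday' doesn't fit.
Last Sunday of September 1999: Sep 26 1999.
October 1999 ends with Sunday Oct 31 1999.
Last Sunday of November 1999: Nov 28 1999.
December 1999 ends with Sunday Dec 26 1999.
Last Sunday of January 2000: Jan 30 2000.
Last Sunday of February 2000: Feb 27 2000.
Last Sunday of March 2000: Mar 26 2000.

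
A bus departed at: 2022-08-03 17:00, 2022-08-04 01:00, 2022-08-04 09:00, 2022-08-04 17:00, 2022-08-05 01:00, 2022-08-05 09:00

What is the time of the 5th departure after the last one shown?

Spacing: 8, 8, 8, 8, 8 h — constant 8 h.
2022-08-05 09:00 + 8 h = 2022-08-05 17:00.
2022-08-05 17:00 + 8 h = 2022-08-06 01:00.
2022-08-06 01:00 + 8 h = 2022-08-06 09:00.
2022-08-06 09:00 + 8 h = 2022-08-06 17:00.
2022-08-06 17:00 + 8 h = 2022-08-07 01:00.

2022-08-07 01:00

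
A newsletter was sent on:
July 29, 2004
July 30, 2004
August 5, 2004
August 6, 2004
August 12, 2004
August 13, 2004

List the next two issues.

Every event lands on a Thursday or Friday (gaps cycle 1, 6, 1, 6, 1).
So the schedule is: every Thursday and Friday.
The following Thursday is August 19, 2004.
Next Friday: August 20, 2004.

August 19, 2004; August 20, 2004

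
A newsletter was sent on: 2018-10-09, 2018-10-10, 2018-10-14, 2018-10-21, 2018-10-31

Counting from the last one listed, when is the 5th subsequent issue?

2019-02-03

Intervals are 1, 4, 7, 10 days — an arithmetic progression with common difference 3.
Next gap: 13 days. 2018-10-31 + 13 days = 2018-11-13.
Next gap: 16 days. 2018-11-13 + 16 days = 2018-11-29.
Next gap: 19 days. 2018-11-29 + 19 days = 2018-12-18.
Next gap: 22 days. 2018-12-18 + 22 days = 2019-01-09.
Next gap: 25 days. 2019-01-09 + 25 days = 2019-02-03.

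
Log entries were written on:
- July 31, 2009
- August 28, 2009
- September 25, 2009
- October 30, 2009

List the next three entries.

November 27, 2009; December 25, 2009; January 29, 2010

All Fridays; the gaps (28, 28, 35) vary with month length.
This is the last Friday of each month.
November 2009 ends with Friday November 27, 2009.
Last Friday of December 2009: December 25, 2009.
January 2010 ends with Friday January 29, 2010.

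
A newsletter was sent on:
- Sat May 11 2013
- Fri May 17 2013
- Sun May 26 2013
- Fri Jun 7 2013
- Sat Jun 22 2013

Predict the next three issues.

The spacing grows by 3 each time: 6, 9, 12, 15 days.
Next gap: 18 days. Sat Jun 22 2013 + 18 days = Wed Jul 10 2013.
Next gap: 21 days. Wed Jul 10 2013 + 21 days = Wed Jul 31 2013.
Next gap: 24 days. Wed Jul 31 2013 + 24 days = Sat Aug 24 2013.

Wed Jul 10 2013, Wed Jul 31 2013, Sat Aug 24 2013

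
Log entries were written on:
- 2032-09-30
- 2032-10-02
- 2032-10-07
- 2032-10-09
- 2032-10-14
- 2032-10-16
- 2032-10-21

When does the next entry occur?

2032-10-23

Gaps: 2, 5, 2, 5, 2, 5 days — not constant, but cyclic with period 2.
The events fall on every Thursday and Saturday.
Next Saturday: 2032-10-23.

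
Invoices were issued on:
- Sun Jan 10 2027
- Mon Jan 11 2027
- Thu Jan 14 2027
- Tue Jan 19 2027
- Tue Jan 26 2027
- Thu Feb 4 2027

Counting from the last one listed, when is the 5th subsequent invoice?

Tue Apr 20 2027

Intervals are 1, 3, 5, 7, 9 days — an arithmetic progression with common difference 2.
Next gap: 11 days. Thu Feb 4 2027 + 11 days = Mon Feb 15 2027.
Next gap: 13 days. Mon Feb 15 2027 + 13 days = Sun Feb 28 2027.
Next gap: 15 days. Sun Feb 28 2027 + 15 days = Mon Mar 15 2027.
Next gap: 17 days. Mon Mar 15 2027 + 17 days = Thu Apr 1 2027.
Next gap: 19 days. Thu Apr 1 2027 + 19 days = Tue Apr 20 2027.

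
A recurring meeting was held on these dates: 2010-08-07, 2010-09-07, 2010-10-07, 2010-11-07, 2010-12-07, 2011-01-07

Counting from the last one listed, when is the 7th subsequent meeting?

Gaps: 31, 30, 31, 30, 31 days — not constant. Every event is on the 7th of the month.
Pattern: the 7th of each month.
February 2011: 2011-02-07.
Next: March 2011 → 2011-03-07.
Next: April 2011 → 2011-04-07.
Next: May 2011 → 2011-05-07.
Next: June 2011 → 2011-06-07.
July 2011: 2011-07-07.
Next: August 2011 → 2011-08-07.

2011-08-07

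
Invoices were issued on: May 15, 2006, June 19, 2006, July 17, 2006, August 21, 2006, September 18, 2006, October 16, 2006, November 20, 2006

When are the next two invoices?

Gaps: 35, 28, 35, 28, 28, 35 days — a mix of 28 and 35. Every date is a Monday.
Each is the 3rd Monday of its month.
December 2006 — 3rd Monday is December 18, 2006.
3rd Monday of January 2007: January 15, 2007.

December 18, 2006; January 15, 2007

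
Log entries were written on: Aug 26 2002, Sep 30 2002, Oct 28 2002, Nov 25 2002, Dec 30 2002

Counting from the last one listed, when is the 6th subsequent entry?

All Mondays; the gaps (35, 28, 28, 35) vary with month length.
This is the last Monday of each month.
January 2003 ends with Monday Jan 27 2003.
Last Monday of February 2003: Feb 24 2003.
March 2003 ends with Monday Mar 31 2003.
April 2003 ends with Monday Apr 28 2003.
May 2003 ends with Monday May 26 2003.
Last Monday of June 2003: Jun 30 2003.

Jun 30 2003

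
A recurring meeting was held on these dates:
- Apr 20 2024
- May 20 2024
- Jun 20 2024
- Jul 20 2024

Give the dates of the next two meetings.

The day-of-month is always 20 (30, 31, 30 days between events).
So this recurs on the 20th of each month.
August 2024: Aug 20 2024.
Next: September 2024 → Sep 20 2024.

Aug 20 2024, Sep 20 2024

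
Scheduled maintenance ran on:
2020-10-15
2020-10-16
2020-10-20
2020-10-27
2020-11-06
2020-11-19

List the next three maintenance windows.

Intervals are 1, 4, 7, 10, 13 days — an arithmetic progression with common difference 3.
Next gap: 16 days. 2020-11-19 + 16 days = 2020-12-05.
Next gap: 19 days. 2020-12-05 + 19 days = 2020-12-24.
Next gap: 22 days. 2020-12-24 + 22 days = 2021-01-15.

2020-12-05, 2020-12-24, 2021-01-15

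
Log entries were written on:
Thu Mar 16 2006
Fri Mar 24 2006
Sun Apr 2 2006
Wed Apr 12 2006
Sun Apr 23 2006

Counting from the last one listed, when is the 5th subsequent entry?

Sun Jul 2 2006

The spacing grows by 1 each time: 8, 9, 10, 11 days.
Next gap: 12 days. Sun Apr 23 2006 + 12 days = Fri May 5 2006.
Next gap: 13 days. Fri May 5 2006 + 13 days = Thu May 18 2006.
Next gap: 14 days. Thu May 18 2006 + 14 days = Thu Jun 1 2006.
Next gap: 15 days. Thu Jun 1 2006 + 15 days = Fri Jun 16 2006.
Next gap: 16 days. Fri Jun 16 2006 + 16 days = Sun Jul 2 2006.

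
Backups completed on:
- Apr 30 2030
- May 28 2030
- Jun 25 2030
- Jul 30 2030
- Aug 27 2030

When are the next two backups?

All Tuesdays; the gaps (28, 28, 35, 28) vary with month length.
This is the last Tuesday of each month.
Last Tuesday of September 2030: Sep 24 2030.
October 2030 ends with Tuesday Oct 29 2030.

Sep 24 2030, Oct 29 2030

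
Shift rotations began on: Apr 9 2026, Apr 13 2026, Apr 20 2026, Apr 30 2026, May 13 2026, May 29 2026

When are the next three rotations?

Jun 17 2026, Jul 9 2026, Aug 3 2026

The spacing grows by 3 each time: 4, 7, 10, 13, 16 days.
Next gap: 19 days. May 29 2026 + 19 days = Jun 17 2026.
Next gap: 22 days. Jun 17 2026 + 22 days = Jul 9 2026.
Next gap: 25 days. Jul 9 2026 + 25 days = Aug 3 2026.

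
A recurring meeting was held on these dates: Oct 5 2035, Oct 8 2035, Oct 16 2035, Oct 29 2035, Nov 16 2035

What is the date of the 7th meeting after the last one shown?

Aug 8 2036

Gaps: 3, 8, 13, 18 days — each gap is 5 larger than the previous one.
Next gap: 23 days. Nov 16 2035 + 23 days = Dec 9 2035.
Next gap: 28 days. Dec 9 2035 + 28 days = Jan 6 2036.
Next gap: 33 days. Jan 6 2036 + 33 days = Feb 8 2036.
Next gap: 38 days. Feb 8 2036 + 38 days = Mar 17 2036.
Next gap: 43 days. Mar 17 2036 + 43 days = Apr 29 2036.
Next gap: 48 days. Apr 29 2036 + 48 days = Jun 16 2036.
Next gap: 53 days. Jun 16 2036 + 53 days = Aug 8 2036.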